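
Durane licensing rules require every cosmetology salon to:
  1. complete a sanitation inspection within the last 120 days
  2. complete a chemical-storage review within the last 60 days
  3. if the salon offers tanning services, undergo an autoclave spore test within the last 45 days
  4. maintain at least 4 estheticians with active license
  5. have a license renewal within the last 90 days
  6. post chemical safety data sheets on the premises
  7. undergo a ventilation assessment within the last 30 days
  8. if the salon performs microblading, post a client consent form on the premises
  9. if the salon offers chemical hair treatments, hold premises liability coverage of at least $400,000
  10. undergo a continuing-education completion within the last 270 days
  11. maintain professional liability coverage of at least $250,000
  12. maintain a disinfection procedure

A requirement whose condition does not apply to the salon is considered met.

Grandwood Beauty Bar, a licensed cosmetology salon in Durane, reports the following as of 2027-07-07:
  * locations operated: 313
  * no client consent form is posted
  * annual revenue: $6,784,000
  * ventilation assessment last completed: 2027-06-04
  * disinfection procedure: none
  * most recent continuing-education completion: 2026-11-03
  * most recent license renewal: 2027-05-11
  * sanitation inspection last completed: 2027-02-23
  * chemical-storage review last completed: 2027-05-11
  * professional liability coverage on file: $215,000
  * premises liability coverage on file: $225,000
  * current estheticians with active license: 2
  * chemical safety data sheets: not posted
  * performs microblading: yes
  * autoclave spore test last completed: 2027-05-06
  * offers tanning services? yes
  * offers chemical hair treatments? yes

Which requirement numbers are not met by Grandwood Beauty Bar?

1, 3, 4, 6, 7, 8, 9, 11, 12

1. sanitation inspection 134 days ago vs limit 120 → not met
2. chemical-storage review 57 days ago vs limit 60 → met
3. condition 'offers tanning services' holds; autoclave spore test 62 days ago vs limit 45 → not met
4. estheticians with active license 2 < 4 → not met
5. license renewal 57 days ago vs limit 90 → met
6. chemical safety data sheets absent → not met
7. ventilation assessment 33 days ago vs limit 30 → not met
8. condition 'performs microblading' holds; client consent form absent → not met
9. condition 'offers chemical hair treatments' holds; premises liability coverage $225,000 < $400,000 → not met
10. continuing-education completion 246 days ago vs limit 270 → met
11. professional liability coverage $215,000 < $250,000 → not met
12. disinfection procedure absent → not met
Not met: 1, 3, 4, 6, 7, 8, 9, 11, 12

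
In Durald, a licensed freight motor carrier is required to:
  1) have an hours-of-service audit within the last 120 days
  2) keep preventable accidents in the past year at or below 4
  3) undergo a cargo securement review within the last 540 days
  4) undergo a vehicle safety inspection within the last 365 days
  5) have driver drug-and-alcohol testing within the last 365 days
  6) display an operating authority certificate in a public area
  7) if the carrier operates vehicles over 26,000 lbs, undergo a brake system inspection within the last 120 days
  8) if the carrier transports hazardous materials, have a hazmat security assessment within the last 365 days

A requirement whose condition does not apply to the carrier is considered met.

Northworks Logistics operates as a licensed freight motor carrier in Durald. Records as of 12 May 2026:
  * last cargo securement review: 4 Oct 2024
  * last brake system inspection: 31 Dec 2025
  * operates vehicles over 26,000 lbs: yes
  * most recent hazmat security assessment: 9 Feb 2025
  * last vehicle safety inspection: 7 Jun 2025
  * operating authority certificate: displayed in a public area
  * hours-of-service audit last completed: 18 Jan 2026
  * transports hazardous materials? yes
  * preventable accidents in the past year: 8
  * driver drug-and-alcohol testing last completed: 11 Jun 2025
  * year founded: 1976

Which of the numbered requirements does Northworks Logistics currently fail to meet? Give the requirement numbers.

1. hours-of-service audit 114 days ago vs limit 120 → met
2. preventable accidents in the past year 8 > 4 → not met
3. cargo securement review 585 days ago vs limit 540 → not met
4. vehicle safety inspection 339 days ago vs limit 365 → met
5. driver drug-and-alcohol testing 335 days ago vs limit 365 → met
6. operating authority certificate present → met
7. condition 'operates vehicles over 26,000 lbs' holds; brake system inspection 132 days ago vs limit 120 → not met
8. condition 'transports hazardous materials' holds; hazmat security assessment 457 days ago vs limit 365 → not met
Not met: 2, 3, 7, 8

2, 3, 7, 8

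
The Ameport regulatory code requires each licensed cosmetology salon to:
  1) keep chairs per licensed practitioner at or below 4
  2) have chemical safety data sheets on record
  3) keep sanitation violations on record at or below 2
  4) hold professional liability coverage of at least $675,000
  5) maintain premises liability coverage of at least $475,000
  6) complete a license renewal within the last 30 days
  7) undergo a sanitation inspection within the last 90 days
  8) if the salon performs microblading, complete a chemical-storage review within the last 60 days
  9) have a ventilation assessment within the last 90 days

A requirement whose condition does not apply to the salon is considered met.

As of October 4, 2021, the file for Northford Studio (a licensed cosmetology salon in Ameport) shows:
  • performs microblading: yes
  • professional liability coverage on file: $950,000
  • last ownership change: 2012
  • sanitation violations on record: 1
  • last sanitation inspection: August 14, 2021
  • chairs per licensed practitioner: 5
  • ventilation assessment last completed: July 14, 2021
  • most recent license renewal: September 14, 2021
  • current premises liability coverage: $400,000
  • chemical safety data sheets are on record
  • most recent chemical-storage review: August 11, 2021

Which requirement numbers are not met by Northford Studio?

1. chairs per licensed practitioner 5 > 4 → not met
2. chemical safety data sheets present → met
3. sanitation violations on record 1 ≤ 2 → met
4. professional liability coverage $950,000 ≥ $675,000 → met
5. premises liability coverage $400,000 < $475,000 → not met
6. license renewal 20 days ago vs limit 30 → met
7. sanitation inspection 51 days ago vs limit 90 → met
8. condition 'performs microblading' holds; chemical-storage review 54 days ago vs limit 60 → met
9. ventilation assessment 82 days ago vs limit 90 → met
Not met: 1, 5

1, 5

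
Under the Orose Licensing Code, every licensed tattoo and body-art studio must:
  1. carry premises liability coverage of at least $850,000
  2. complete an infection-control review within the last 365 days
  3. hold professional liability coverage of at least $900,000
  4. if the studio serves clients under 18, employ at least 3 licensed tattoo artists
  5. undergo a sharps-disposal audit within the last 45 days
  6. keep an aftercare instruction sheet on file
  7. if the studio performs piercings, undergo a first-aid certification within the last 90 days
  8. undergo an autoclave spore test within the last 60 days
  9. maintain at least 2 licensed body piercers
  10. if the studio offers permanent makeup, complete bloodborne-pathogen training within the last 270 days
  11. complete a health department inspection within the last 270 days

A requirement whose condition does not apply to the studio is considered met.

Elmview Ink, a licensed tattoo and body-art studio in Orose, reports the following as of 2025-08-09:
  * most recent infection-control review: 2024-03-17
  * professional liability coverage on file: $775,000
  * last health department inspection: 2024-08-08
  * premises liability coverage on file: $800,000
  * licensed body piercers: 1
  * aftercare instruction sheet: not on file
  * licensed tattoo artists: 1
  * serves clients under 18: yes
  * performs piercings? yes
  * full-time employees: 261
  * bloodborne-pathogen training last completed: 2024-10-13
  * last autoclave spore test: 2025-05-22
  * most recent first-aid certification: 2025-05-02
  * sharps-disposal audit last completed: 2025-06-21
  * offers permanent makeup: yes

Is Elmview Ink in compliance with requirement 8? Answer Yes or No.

8. autoclave spore test 79 days ago vs limit 60 → not met

No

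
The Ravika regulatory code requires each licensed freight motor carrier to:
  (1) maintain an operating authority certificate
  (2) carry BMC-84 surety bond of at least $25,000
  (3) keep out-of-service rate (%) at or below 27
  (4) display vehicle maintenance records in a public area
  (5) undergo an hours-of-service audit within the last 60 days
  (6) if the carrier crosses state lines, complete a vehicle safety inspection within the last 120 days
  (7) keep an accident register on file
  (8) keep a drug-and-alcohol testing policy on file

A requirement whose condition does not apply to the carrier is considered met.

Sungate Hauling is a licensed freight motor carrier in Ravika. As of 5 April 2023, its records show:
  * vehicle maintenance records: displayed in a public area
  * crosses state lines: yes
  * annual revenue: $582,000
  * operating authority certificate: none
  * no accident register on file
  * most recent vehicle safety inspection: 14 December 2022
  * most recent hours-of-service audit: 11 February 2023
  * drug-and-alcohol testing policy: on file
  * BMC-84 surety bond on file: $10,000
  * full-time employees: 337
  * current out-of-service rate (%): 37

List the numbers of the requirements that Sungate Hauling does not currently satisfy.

1. operating authority certificate absent → not met
2. BMC-84 surety bond $10,000 < $25,000 → not met
3. out-of-service rate (%) 37 > 27 → not met
4. vehicle maintenance records present → met
5. hours-of-service audit 53 days ago vs limit 60 → met
6. condition 'crosses state lines' holds; vehicle safety inspection 112 days ago vs limit 120 → met
7. accident register absent → not met
8. drug-and-alcohol testing policy present → met
Not met: 1, 2, 3, 7

1, 2, 3, 7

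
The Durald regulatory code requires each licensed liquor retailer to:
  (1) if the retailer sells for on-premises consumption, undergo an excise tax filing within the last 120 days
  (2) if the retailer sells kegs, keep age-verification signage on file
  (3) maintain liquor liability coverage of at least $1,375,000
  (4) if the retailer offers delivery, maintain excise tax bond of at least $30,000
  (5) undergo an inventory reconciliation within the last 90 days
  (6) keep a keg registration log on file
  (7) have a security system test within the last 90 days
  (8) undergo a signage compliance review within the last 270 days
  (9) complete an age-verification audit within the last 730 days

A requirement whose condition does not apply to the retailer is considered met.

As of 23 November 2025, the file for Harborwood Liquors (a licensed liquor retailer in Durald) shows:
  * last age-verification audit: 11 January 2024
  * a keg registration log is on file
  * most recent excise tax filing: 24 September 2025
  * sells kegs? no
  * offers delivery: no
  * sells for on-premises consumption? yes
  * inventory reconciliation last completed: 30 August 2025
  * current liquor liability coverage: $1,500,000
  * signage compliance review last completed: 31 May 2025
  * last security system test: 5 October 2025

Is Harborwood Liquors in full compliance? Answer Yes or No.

1. condition 'sells for on-premises consumption' holds; excise tax filing 60 days ago vs limit 120 → met
2. condition 'sells kegs' does not hold → requirement n/a → met
3. liquor liability coverage $1,500,000 ≥ $1,375,000 → met
4. condition 'offers delivery' does not hold → requirement n/a → met
5. inventory reconciliation 85 days ago vs limit 90 → met
6. keg registration log present → met
7. security system test 49 days ago vs limit 90 → met
8. signage compliance review 176 days ago vs limit 270 → met
9. age-verification audit 682 days ago vs limit 730 → met
All met.

Yes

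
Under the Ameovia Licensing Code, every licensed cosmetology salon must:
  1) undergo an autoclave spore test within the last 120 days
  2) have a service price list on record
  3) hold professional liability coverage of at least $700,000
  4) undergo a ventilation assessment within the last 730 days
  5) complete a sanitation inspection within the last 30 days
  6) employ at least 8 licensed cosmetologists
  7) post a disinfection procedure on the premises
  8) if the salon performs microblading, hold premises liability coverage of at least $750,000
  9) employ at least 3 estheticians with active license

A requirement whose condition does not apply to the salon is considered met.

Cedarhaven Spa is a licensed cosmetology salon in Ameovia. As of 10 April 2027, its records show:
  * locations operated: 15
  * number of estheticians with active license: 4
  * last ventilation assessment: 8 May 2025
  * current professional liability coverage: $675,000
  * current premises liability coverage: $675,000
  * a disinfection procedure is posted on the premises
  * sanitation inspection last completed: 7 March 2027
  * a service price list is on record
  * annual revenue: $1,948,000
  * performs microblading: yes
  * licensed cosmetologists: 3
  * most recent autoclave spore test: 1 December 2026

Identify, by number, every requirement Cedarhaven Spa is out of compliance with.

1, 3, 5, 6, 8

1. autoclave spore test 130 days ago vs limit 120 → not met
2. service price list present → met
3. professional liability coverage $675,000 < $700,000 → not met
4. ventilation assessment 702 days ago vs limit 730 → met
5. sanitation inspection 34 days ago vs limit 30 → not met
6. licensed cosmetologists 3 < 8 → not met
7. disinfection procedure present → met
8. condition 'performs microblading' holds; premises liability coverage $675,000 < $750,000 → not met
9. estheticians with active license 4 ≥ 3 → met
Not met: 1, 3, 5, 6, 8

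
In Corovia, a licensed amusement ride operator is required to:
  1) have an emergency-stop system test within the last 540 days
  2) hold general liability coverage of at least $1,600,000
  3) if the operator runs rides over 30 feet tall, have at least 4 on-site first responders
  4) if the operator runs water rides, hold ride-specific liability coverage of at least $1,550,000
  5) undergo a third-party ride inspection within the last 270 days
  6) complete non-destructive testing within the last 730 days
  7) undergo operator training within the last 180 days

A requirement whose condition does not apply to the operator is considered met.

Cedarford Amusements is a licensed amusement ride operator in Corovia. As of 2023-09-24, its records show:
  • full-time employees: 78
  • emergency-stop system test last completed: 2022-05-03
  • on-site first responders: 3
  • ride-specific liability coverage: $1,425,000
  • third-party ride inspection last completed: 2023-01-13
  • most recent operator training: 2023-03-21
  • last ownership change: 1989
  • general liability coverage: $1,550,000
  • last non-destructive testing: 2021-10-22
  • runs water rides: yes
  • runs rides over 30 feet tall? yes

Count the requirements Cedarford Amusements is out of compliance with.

4

1. emergency-stop system test 509 days ago vs limit 540 → met
2. general liability coverage $1,550,000 < $1,600,000 → not met
3. condition 'runs rides over 30 feet tall' holds; on-site first responders 3 < 4 → not met
4. condition 'runs water rides' holds; ride-specific liability coverage $1,425,000 < $1,550,000 → not met
5. third-party ride inspection 254 days ago vs limit 270 → met
6. non-destructive testing 702 days ago vs limit 730 → met
7. operator training 187 days ago vs limit 180 → not met
Not met: 4 of 7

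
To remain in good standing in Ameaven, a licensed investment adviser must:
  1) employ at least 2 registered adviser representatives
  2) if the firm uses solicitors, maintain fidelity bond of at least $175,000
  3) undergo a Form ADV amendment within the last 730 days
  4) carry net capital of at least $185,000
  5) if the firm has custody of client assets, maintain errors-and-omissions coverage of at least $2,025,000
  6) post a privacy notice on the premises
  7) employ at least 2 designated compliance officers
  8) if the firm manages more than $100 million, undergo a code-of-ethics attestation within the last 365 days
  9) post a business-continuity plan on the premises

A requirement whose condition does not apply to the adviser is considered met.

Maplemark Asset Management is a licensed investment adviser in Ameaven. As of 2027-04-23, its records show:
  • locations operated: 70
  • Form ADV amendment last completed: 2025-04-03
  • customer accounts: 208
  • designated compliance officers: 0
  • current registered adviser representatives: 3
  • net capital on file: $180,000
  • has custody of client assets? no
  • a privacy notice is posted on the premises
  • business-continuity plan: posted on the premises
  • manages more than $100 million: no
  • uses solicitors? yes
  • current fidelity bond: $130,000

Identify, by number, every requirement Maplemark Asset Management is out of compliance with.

2, 3, 4, 7

1. registered adviser representatives 3 ≥ 2 → met
2. condition 'uses solicitors' holds; fidelity bond $130,000 < $175,000 → not met
3. Form ADV amendment 750 days ago vs limit 730 → not met
4. net capital $180,000 < $185,000 → not met
5. condition 'has custody of client assets' does not hold → requirement n/a → met
6. privacy notice present → met
7. designated compliance officers 0 < 2 → not met
8. condition 'manages more than $100 million' does not hold → requirement n/a → met
9. business-continuity plan present → met
Not met: 2, 3, 4, 7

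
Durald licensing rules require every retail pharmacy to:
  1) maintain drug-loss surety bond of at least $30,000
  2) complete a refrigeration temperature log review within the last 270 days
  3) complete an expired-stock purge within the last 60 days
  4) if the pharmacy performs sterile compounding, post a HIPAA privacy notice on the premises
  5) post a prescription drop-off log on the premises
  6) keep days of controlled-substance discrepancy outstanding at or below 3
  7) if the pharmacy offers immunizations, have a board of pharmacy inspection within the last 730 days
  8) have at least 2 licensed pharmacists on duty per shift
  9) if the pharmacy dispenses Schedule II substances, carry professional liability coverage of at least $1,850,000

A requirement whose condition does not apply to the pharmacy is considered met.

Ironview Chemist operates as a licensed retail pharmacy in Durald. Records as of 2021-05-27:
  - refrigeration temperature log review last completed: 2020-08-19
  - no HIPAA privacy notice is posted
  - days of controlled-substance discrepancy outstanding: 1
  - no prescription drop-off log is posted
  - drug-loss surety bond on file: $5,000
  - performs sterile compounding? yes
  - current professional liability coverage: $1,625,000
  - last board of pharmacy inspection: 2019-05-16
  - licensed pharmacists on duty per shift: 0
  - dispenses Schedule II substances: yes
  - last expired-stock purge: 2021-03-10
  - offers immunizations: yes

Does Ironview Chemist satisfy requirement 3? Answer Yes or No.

No

3. expired-stock purge 78 days ago vs limit 60 → not met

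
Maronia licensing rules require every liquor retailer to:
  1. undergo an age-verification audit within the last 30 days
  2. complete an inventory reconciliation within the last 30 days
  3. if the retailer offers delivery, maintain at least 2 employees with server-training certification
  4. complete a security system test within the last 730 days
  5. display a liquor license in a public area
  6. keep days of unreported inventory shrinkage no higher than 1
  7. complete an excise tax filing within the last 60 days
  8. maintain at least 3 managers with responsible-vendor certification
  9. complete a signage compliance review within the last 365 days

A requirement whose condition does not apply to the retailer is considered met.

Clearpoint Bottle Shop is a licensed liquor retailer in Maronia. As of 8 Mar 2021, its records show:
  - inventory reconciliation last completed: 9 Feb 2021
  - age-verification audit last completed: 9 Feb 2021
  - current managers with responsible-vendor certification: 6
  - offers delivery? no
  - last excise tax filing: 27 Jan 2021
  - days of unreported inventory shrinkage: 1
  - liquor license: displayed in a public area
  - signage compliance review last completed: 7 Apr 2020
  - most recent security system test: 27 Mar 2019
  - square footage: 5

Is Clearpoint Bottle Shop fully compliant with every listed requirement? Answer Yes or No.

1. age-verification audit 27 days ago vs limit 30 → met
2. inventory reconciliation 27 days ago vs limit 30 → met
3. condition 'offers delivery' does not hold → requirement n/a → met
4. security system test 712 days ago vs limit 730 → met
5. liquor license present → met
6. days of unreported inventory shrinkage 1 ≤ 1 → met
7. excise tax filing 40 days ago vs limit 60 → met
8. managers with responsible-vendor certification 6 ≥ 3 → met
9. signage compliance review 335 days ago vs limit 365 → met
All met.

Yes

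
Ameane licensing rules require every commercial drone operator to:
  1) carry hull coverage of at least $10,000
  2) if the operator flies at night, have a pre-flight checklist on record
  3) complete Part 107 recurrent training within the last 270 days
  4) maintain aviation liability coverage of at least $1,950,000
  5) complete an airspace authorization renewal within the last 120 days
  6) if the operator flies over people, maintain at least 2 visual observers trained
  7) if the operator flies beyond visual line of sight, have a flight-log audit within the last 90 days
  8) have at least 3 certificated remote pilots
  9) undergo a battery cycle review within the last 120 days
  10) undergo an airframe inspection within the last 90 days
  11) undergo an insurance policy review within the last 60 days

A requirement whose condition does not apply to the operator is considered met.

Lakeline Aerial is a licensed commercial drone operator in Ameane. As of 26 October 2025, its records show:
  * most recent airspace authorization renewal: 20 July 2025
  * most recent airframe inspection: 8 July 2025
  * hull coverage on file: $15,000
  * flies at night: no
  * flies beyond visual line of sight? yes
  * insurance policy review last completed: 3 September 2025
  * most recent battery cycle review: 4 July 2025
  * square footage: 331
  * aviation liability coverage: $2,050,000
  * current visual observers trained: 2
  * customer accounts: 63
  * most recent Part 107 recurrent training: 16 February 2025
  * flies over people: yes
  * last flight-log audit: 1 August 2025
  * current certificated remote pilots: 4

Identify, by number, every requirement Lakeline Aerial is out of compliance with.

10

1. hull coverage $15,000 ≥ $10,000 → met
2. condition 'flies at night' does not hold → requirement n/a → met
3. Part 107 recurrent training 252 days ago vs limit 270 → met
4. aviation liability coverage $2,050,000 ≥ $1,950,000 → met
5. airspace authorization renewal 98 days ago vs limit 120 → met
6. condition 'flies over people' holds; visual observers trained 2 ≥ 2 → met
7. condition 'flies beyond visual line of sight' holds; flight-log audit 86 days ago vs limit 90 → met
8. certificated remote pilots 4 ≥ 3 → met
9. battery cycle review 114 days ago vs limit 120 → met
10. airframe inspection 110 days ago vs limit 90 → not met
11. insurance policy review 53 days ago vs limit 60 → met
Not met: 10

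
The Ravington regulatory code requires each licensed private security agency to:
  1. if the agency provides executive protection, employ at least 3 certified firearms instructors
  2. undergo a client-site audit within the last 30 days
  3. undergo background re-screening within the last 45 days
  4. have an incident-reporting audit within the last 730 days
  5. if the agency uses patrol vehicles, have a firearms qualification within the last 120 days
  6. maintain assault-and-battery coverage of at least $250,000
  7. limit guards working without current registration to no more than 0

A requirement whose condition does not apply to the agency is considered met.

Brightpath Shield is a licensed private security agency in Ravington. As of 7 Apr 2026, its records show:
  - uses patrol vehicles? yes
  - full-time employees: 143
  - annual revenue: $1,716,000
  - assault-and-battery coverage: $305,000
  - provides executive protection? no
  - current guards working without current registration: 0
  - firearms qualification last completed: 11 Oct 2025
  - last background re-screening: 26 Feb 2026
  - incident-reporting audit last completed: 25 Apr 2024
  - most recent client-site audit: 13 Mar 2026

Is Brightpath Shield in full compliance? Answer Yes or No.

1. condition 'provides executive protection' does not hold → requirement n/a → met
2. client-site audit 25 days ago vs limit 30 → met
3. background re-screening 40 days ago vs limit 45 → met
4. incident-reporting audit 712 days ago vs limit 730 → met
5. condition 'uses patrol vehicles' holds; firearms qualification 178 days ago vs limit 120 → not met
6. assault-and-battery coverage $305,000 ≥ $250,000 → met
7. guards working without current registration 0 ≤ 0 → met
Not met: 5

No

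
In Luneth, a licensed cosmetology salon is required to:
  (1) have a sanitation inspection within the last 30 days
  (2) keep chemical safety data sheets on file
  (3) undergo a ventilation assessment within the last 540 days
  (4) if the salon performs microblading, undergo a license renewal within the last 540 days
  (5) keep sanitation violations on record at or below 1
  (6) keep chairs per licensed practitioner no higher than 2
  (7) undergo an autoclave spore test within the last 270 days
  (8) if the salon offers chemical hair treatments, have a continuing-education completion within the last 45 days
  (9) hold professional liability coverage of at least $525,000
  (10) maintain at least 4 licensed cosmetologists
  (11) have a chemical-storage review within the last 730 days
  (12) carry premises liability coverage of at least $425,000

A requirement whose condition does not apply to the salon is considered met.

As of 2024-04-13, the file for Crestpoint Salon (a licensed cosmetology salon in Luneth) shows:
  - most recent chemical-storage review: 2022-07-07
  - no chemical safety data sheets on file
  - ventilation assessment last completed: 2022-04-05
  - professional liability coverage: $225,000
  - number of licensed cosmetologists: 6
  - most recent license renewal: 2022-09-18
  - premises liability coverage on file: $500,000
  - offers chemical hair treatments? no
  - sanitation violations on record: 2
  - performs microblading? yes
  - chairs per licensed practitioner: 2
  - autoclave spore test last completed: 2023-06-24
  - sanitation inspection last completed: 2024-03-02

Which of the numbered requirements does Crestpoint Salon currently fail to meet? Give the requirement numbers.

1, 2, 3, 4, 5, 7, 9

1. sanitation inspection 42 days ago vs limit 30 → not met
2. chemical safety data sheets absent → not met
3. ventilation assessment 739 days ago vs limit 540 → not met
4. condition 'performs microblading' holds; license renewal 573 days ago vs limit 540 → not met
5. sanitation violations on record 2 > 1 → not met
6. chairs per licensed practitioner 2 ≤ 2 → met
7. autoclave spore test 294 days ago vs limit 270 → not met
8. condition 'offers chemical hair treatments' does not hold → requirement n/a → met
9. professional liability coverage $225,000 < $525,000 → not met
10. licensed cosmetologists 6 ≥ 4 → met
11. chemical-storage review 646 days ago vs limit 730 → met
12. premises liability coverage $500,000 ≥ $425,000 → met
Not met: 1, 2, 3, 4, 5, 7, 9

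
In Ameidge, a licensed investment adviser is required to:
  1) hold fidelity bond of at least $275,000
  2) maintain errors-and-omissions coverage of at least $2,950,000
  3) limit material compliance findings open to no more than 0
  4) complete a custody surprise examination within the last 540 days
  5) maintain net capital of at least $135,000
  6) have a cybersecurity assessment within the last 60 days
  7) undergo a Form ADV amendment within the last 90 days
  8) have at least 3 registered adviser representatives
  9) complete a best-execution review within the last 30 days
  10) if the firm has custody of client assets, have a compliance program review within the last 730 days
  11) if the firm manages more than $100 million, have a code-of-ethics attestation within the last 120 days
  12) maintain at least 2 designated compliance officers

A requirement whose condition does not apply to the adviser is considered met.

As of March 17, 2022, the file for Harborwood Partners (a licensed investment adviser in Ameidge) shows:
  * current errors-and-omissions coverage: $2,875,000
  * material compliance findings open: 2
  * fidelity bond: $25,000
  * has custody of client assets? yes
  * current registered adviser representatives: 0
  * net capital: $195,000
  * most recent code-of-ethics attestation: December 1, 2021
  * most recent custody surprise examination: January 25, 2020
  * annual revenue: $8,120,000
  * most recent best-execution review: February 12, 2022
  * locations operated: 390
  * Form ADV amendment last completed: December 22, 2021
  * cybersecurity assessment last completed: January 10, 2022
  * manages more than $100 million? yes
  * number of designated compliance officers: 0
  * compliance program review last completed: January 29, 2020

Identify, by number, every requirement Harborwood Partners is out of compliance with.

1. fidelity bond $25,000 < $275,000 → not met
2. errors-and-omissions coverage $2,875,000 < $2,950,000 → not met
3. material compliance findings open 2 > 0 → not met
4. custody surprise examination 782 days ago vs limit 540 → not met
5. net capital $195,000 ≥ $135,000 → met
6. cybersecurity assessment 66 days ago vs limit 60 → not met
7. Form ADV amendment 85 days ago vs limit 90 → met
8. registered adviser representatives 0 < 3 → not met
9. best-execution review 33 days ago vs limit 30 → not met
10. condition 'has custody of client assets' holds; compliance program review 778 days ago vs limit 730 → not met
11. condition 'manages more than $100 million' holds; code-of-ethics attestation 106 days ago vs limit 120 → met
12. designated compliance officers 0 < 2 → not met
Not met: 1, 2, 3, 4, 6, 8, 9, 10, 12

1, 2, 3, 4, 6, 8, 9, 10, 12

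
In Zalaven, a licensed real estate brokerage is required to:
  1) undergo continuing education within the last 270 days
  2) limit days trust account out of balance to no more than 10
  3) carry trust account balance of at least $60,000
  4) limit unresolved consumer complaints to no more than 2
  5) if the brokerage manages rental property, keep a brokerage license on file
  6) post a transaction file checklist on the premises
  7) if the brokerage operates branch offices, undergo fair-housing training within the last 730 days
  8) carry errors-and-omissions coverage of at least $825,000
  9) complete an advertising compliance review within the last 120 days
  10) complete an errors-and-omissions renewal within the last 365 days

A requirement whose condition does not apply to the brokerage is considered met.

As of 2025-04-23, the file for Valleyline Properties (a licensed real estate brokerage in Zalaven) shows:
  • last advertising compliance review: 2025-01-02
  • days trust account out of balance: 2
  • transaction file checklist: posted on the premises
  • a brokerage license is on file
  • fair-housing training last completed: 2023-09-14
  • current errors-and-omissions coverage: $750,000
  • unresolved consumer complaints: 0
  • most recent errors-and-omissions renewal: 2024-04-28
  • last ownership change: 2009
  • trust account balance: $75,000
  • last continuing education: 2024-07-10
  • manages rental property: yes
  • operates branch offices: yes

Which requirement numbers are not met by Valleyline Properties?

1, 8

1. continuing education 287 days ago vs limit 270 → not met
2. days trust account out of balance 2 ≤ 10 → met
3. trust account balance $75,000 ≥ $60,000 → met
4. unresolved consumer complaints 0 ≤ 2 → met
5. condition 'manages rental property' holds; brokerage license present → met
6. transaction file checklist present → met
7. condition 'operates branch offices' holds; fair-housing training 587 days ago vs limit 730 → met
8. errors-and-omissions coverage $750,000 < $825,000 → not met
9. advertising compliance review 111 days ago vs limit 120 → met
10. errors-and-omissions renewal 360 days ago vs limit 365 → met
Not met: 1, 8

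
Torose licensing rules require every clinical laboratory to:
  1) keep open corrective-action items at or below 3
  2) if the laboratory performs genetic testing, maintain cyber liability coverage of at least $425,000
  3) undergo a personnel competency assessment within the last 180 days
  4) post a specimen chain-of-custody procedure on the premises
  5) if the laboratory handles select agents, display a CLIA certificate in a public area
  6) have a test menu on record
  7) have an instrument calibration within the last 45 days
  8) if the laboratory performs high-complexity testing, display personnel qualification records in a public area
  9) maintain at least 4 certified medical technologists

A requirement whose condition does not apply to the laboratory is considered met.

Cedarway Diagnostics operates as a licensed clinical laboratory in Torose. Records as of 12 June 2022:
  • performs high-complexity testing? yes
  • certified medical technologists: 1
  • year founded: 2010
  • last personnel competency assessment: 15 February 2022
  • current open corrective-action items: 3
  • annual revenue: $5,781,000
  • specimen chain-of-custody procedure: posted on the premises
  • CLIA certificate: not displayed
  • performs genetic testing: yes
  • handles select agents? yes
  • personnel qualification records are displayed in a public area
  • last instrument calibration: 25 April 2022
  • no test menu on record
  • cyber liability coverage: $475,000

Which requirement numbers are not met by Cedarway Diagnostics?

5, 6, 7, 9

1. open corrective-action items 3 ≤ 3 → met
2. condition 'performs genetic testing' holds; cyber liability coverage $475,000 ≥ $425,000 → met
3. personnel competency assessment 117 days ago vs limit 180 → met
4. specimen chain-of-custody procedure present → met
5. condition 'handles select agents' holds; CLIA certificate absent → not met
6. test menu absent → not met
7. instrument calibration 48 days ago vs limit 45 → not met
8. condition 'performs high-complexity testing' holds; personnel qualification records present → met
9. certified medical technologists 1 < 4 → not met
Not met: 5, 6, 7, 9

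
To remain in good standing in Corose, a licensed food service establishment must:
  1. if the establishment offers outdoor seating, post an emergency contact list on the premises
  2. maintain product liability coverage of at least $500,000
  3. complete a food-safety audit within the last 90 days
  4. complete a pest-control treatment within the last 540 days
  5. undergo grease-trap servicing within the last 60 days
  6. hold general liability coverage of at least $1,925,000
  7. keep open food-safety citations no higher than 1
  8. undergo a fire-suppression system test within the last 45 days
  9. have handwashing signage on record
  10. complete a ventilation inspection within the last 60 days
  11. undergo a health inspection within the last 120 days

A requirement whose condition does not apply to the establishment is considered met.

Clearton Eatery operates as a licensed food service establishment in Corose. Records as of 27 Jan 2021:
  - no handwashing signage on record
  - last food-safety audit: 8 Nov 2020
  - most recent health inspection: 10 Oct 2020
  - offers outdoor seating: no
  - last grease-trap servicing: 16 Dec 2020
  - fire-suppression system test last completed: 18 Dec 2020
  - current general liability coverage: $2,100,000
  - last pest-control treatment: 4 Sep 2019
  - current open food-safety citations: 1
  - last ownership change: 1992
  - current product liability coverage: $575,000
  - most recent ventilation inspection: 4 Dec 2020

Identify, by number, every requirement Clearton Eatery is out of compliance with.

1. condition 'offers outdoor seating' does not hold → requirement n/a → met
2. product liability coverage $575,000 ≥ $500,000 → met
3. food-safety audit 80 days ago vs limit 90 → met
4. pest-control treatment 511 days ago vs limit 540 → met
5. grease-trap servicing 42 days ago vs limit 60 → met
6. general liability coverage $2,100,000 ≥ $1,925,000 → met
7. open food-safety citations 1 ≤ 1 → met
8. fire-suppression system test 40 days ago vs limit 45 → met
9. handwashing signage absent → not met
10. ventilation inspection 54 days ago vs limit 60 → met
11. health inspection 109 days ago vs limit 120 → met
Not met: 9

9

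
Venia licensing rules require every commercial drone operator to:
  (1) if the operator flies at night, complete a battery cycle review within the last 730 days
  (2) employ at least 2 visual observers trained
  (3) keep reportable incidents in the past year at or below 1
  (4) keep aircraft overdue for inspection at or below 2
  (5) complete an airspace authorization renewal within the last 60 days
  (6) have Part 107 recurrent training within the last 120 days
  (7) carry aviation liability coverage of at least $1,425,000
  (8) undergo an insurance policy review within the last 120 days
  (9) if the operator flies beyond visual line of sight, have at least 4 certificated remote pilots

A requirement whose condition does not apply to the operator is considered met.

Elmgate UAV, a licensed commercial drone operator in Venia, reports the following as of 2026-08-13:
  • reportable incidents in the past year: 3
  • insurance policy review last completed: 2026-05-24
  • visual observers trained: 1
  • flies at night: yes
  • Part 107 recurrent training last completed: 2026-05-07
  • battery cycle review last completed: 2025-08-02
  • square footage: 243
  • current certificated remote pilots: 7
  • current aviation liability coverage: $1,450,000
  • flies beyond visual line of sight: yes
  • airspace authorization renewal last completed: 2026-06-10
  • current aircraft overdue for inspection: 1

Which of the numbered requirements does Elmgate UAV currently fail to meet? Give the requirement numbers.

2, 3, 5

1. condition 'flies at night' holds; battery cycle review 376 days ago vs limit 730 → met
2. visual observers trained 1 < 2 → not met
3. reportable incidents in the past year 3 > 1 → not met
4. aircraft overdue for inspection 1 ≤ 2 → met
5. airspace authorization renewal 64 days ago vs limit 60 → not met
6. Part 107 recurrent training 98 days ago vs limit 120 → met
7. aviation liability coverage $1,450,000 ≥ $1,425,000 → met
8. insurance policy review 81 days ago vs limit 120 → met
9. condition 'flies beyond visual line of sight' holds; certificated remote pilots 7 ≥ 4 → met
Not met: 2, 3, 5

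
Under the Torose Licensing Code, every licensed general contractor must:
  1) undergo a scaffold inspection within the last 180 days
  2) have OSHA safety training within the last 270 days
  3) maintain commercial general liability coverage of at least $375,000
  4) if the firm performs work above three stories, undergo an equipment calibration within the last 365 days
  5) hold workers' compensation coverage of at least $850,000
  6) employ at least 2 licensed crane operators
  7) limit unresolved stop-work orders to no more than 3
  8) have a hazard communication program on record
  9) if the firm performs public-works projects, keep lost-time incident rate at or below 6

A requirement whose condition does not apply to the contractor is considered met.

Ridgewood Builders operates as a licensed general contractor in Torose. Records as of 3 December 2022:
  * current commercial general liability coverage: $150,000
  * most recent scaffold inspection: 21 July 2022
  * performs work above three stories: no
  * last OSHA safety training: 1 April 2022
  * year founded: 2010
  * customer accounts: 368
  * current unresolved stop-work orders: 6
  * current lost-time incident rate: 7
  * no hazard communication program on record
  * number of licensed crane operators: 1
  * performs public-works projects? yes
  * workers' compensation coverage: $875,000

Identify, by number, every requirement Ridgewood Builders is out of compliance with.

3, 6, 7, 8, 9

1. scaffold inspection 135 days ago vs limit 180 → met
2. OSHA safety training 246 days ago vs limit 270 → met
3. commercial general liability coverage $150,000 < $375,000 → not met
4. condition 'performs work above three stories' does not hold → requirement n/a → met
5. workers' compensation coverage $875,000 ≥ $850,000 → met
6. licensed crane operators 1 < 2 → not met
7. unresolved stop-work orders 6 > 3 → not met
8. hazard communication program absent → not met
9. condition 'performs public-works projects' holds; lost-time incident rate 7 > 6 → not met
Not met: 3, 6, 7, 8, 9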